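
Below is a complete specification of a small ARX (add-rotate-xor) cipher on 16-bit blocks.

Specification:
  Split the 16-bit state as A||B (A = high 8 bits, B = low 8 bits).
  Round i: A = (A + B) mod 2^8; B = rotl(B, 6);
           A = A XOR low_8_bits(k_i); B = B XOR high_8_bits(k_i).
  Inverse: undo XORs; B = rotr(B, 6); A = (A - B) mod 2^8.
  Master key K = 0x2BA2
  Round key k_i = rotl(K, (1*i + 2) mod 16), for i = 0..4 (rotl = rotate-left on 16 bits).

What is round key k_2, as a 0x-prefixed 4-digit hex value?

0xBA22

K = 0x2BA2
k_0 = rotl(K, (1*0+2) mod 16) = rotl(K, 2) = 0xAE88
k_1 = rotl(K, (1*1+2) mod 16) = rotl(K, 3) = 0x5D11
k_2 = rotl(K, (1*2+2) mod 16) = rotl(K, 4) = 0xBA22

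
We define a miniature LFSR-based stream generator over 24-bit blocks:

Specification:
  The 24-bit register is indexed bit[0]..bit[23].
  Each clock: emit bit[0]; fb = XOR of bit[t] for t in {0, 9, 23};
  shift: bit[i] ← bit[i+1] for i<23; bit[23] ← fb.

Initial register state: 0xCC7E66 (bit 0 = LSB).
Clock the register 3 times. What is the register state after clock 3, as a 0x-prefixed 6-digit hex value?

reg_0 = 0xCC7E66
clock 1: out=0, reg = 0x663F33
clock 2: out=1, reg = 0x331F99
clock 3: out=1, reg = 0x198FCC

0x198FCC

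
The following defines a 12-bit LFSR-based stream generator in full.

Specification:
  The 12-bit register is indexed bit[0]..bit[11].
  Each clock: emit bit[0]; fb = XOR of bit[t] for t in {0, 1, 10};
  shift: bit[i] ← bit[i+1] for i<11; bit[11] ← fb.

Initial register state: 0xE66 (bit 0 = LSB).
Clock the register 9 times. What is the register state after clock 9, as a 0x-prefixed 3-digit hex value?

0x777

reg_0 = 0xE66
clock 1: out=0, reg = 0x733
clock 2: out=1, reg = 0xB99
clock 3: out=1, reg = 0xDCC
clock 4: out=0, reg = 0xEE6
clock 5: out=0, reg = 0x773
clock 6: out=1, reg = 0xBB9
clock 7: out=1, reg = 0xDDC
clock 8: out=0, reg = 0xEEE
clock 9: out=0, reg = 0x777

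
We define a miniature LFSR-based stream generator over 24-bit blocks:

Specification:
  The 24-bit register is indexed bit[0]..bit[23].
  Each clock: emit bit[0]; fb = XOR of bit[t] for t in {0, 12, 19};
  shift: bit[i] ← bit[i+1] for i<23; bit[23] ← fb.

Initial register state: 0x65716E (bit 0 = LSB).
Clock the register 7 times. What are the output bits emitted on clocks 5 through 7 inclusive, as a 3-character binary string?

reg_0 = 0x65716E
clock 1: out=0, reg = 0xB2B8B7
clock 2: out=1, reg = 0x595C5B
clock 3: out=1, reg = 0xACAE2D
clock 4: out=1, reg = 0x565716
clock 5: out=0, reg = 0xAB2B8B
clock 6: out=1, reg = 0x5595C5
clock 7: out=1, reg = 0x2ACAE2

011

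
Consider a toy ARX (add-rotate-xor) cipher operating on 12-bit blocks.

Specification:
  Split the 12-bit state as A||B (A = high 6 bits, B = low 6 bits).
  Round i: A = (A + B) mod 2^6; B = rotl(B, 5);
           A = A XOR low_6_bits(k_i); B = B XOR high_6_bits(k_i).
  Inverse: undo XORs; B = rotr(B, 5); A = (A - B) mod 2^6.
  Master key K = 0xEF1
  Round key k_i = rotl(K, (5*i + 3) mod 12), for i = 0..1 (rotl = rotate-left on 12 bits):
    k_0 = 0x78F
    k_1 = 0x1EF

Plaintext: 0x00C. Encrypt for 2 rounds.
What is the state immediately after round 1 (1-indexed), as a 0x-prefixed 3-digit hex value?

0x0D8

s_0 = plaintext = 0x00C
s_1 = Round(s_0, k_0) = 0x0D8
s_2 = Round(s_1, k_1) = 0xD0B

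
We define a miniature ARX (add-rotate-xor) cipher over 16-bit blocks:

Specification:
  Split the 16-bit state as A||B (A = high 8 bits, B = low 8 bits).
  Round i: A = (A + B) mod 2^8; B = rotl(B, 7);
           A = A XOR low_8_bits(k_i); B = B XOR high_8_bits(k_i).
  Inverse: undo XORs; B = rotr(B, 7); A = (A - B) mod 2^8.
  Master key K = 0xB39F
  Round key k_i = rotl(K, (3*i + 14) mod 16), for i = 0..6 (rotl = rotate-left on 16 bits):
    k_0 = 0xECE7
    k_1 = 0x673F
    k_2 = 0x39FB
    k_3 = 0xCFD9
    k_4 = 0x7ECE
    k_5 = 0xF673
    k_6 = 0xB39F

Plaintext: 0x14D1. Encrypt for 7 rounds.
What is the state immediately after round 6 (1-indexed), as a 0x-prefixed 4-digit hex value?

s_0 = plaintext = 0x14D1
s_1 = Round(s_0, k_0) = 0x0204
s_2 = Round(s_1, k_1) = 0x3965
s_3 = Round(s_2, k_2) = 0x658B
s_4 = Round(s_3, k_3) = 0x290A
s_5 = Round(s_4, k_4) = 0xFD7B
s_6 = Round(s_5, k_5) = 0x0B4B
s_7 = Round(s_6, k_6) = 0xC916

0x0B4B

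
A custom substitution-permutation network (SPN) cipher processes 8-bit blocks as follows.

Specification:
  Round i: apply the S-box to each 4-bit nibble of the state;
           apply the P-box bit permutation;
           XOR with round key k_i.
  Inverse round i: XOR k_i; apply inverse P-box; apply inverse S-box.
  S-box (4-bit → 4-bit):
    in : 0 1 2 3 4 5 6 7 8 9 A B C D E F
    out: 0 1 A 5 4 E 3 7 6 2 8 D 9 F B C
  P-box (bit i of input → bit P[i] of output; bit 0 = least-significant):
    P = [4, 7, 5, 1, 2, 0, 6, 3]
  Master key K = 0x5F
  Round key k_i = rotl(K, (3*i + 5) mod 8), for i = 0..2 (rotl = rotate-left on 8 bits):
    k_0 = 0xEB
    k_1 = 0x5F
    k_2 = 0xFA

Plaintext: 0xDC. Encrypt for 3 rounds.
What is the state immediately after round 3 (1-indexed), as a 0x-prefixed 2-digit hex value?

0x8E

s_0 = plaintext = 0xDC
s_1 = Round(s_0, k_0) = 0xB4
s_2 = Round(s_1, k_1) = 0x33
s_3 = Round(s_2, k_2) = 0x8E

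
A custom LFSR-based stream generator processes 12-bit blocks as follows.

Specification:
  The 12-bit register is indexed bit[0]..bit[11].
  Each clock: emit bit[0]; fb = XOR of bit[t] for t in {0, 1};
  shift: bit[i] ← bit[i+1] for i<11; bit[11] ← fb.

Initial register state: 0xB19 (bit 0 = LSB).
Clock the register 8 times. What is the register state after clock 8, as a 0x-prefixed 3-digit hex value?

reg_0 = 0xB19
clock 1: out=1, reg = 0xD8C
clock 2: out=0, reg = 0x6C6
clock 3: out=0, reg = 0xB63
clock 4: out=1, reg = 0x5B1
clock 5: out=1, reg = 0xAD8
clock 6: out=0, reg = 0x56C
clock 7: out=0, reg = 0x2B6
clock 8: out=0, reg = 0x95B

0x95B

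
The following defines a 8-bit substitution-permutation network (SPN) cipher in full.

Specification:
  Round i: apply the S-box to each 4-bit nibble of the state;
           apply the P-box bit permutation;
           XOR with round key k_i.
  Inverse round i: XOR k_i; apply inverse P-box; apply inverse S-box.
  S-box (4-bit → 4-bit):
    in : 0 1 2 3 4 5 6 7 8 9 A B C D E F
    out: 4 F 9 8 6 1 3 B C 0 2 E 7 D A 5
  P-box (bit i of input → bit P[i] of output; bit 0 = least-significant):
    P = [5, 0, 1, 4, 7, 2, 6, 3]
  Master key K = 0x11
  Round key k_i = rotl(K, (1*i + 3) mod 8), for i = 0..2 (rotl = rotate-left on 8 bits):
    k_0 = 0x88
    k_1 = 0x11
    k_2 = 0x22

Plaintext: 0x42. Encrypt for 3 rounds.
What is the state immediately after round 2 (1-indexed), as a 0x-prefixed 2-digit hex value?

0xF2

s_0 = plaintext = 0x42
s_1 = Round(s_0, k_0) = 0xFC
s_2 = Round(s_1, k_1) = 0xF2
s_3 = Round(s_2, k_2) = 0xD2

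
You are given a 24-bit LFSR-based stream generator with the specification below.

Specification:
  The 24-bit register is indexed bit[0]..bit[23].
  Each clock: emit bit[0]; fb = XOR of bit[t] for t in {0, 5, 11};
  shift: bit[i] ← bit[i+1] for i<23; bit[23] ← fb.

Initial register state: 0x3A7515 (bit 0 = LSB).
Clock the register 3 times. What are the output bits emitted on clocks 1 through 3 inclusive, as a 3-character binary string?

reg_0 = 0x3A7515
clock 1: out=1, reg = 0x9D3A8A
clock 2: out=0, reg = 0xCE9D45
clock 3: out=1, reg = 0x674EA2

101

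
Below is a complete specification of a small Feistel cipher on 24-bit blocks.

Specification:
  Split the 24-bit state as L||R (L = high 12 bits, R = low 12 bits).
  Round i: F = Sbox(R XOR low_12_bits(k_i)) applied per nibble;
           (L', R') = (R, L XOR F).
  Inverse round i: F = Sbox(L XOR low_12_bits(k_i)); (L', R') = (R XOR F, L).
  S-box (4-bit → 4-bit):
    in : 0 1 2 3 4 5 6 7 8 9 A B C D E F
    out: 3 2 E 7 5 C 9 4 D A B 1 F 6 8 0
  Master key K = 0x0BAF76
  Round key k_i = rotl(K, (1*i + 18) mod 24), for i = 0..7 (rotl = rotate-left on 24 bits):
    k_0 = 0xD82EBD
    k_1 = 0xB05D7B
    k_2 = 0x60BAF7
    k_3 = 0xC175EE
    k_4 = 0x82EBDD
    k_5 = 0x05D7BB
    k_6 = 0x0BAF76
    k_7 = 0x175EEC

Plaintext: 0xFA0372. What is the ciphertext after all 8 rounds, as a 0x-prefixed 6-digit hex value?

s_0 = plaintext = 0xFA0372
s_1 = Round(s_0, k_0) = 0x372950
s_2 = Round(s_1, k_1) = 0x950693
s_3 = Round(s_2, k_2) = 0x6936C5
s_4 = Round(s_3, k_3) = 0x6C5172
s_5 = Round(s_4, k_4) = 0x172D75
s_6 = Round(s_5, k_5) = 0xD75A8A
s_7 = Round(s_6, k_6) = 0xA8A17A
s_8 = Round(s_7, k_7) = 0x17AA23

0x17AA23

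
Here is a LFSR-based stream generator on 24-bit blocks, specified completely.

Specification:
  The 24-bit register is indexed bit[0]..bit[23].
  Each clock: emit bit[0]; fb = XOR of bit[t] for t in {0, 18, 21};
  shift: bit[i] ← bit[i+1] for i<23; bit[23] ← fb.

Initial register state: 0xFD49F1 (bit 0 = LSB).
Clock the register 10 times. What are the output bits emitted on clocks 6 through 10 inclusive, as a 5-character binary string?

reg_0 = 0xFD49F1
clock 1: out=1, reg = 0xFEA4F8
clock 2: out=0, reg = 0x7F527C
clock 3: out=0, reg = 0x3FA93E
clock 4: out=0, reg = 0x1FD49F
clock 5: out=1, reg = 0x0FEA4F
clock 6: out=1, reg = 0x07F527
clock 7: out=1, reg = 0x03FA93
clock 8: out=1, reg = 0x81FD49
clock 9: out=1, reg = 0xC0FEA4
clock 10: out=0, reg = 0x607F52

11110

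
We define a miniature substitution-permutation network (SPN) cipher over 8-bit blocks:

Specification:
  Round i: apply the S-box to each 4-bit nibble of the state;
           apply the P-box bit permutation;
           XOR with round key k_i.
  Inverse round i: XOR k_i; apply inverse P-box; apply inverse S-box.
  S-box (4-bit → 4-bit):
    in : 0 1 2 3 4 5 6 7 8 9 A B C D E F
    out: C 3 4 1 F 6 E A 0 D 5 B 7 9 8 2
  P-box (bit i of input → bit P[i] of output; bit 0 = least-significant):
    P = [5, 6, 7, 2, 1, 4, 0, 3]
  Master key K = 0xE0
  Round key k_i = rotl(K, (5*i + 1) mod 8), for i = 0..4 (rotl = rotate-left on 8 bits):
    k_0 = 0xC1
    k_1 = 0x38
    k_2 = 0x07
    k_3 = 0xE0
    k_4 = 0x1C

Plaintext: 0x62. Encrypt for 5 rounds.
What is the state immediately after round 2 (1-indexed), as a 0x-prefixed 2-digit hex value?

0x29

s_0 = plaintext = 0x62
s_1 = Round(s_0, k_0) = 0x58
s_2 = Round(s_1, k_1) = 0x29
s_3 = Round(s_2, k_2) = 0xA2
s_4 = Round(s_3, k_3) = 0x63
s_5 = Round(s_4, k_4) = 0x25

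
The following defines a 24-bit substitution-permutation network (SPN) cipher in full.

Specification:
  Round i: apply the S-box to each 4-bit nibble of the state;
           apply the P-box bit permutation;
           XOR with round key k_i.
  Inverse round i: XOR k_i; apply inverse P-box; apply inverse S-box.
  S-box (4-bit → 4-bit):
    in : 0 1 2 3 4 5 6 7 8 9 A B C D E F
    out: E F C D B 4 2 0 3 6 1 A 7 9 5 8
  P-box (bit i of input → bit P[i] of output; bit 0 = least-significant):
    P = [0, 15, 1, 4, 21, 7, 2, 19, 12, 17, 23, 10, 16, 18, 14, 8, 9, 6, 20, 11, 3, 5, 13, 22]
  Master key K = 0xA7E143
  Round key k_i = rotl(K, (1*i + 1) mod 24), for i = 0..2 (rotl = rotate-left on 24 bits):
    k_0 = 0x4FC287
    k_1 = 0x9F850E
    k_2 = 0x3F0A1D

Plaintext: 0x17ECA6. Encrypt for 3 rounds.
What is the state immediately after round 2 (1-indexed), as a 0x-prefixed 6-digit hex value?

s_0 = plaintext = 0x17ECA6
s_1 = Round(s_0, k_0) = 0xAC32AF
s_2 = Round(s_1, k_1) = 0x2EC256
s_3 = Round(s_2, k_2) = 0xEAEC19

0x2EC256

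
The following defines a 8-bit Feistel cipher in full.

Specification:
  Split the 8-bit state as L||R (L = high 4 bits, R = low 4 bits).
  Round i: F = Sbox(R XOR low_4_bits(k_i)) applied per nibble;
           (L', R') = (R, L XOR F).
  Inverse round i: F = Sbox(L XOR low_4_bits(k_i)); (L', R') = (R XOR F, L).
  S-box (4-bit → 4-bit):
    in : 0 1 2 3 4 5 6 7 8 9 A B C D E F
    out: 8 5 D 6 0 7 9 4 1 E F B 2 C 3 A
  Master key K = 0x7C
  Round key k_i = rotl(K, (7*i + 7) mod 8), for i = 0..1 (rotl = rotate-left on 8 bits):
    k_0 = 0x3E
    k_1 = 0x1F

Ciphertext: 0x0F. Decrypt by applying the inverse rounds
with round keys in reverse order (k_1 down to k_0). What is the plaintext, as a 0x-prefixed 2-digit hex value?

s_0 = ciphertext = 0x0F
s_1 = InvRound(s_0, k_1) = 0x50
s_2 = InvRound(s_1, k_0) = 0xB5

0xB5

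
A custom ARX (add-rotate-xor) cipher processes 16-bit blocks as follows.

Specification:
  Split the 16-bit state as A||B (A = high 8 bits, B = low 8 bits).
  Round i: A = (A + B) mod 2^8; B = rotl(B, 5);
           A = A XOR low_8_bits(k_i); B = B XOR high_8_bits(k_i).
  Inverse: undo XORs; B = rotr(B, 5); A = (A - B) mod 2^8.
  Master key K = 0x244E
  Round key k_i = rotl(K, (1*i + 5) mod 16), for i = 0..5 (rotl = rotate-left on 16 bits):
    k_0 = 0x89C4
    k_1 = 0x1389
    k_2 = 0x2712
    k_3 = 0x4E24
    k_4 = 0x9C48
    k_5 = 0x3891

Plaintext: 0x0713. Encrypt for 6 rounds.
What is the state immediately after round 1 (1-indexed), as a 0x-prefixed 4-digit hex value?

0xDEEB

s_0 = plaintext = 0x0713
s_1 = Round(s_0, k_0) = 0xDEEB
s_2 = Round(s_1, k_1) = 0x406E
s_3 = Round(s_2, k_2) = 0xBCEA
s_4 = Round(s_3, k_3) = 0x8213
s_5 = Round(s_4, k_4) = 0xDDFE
s_6 = Round(s_5, k_5) = 0x4AE7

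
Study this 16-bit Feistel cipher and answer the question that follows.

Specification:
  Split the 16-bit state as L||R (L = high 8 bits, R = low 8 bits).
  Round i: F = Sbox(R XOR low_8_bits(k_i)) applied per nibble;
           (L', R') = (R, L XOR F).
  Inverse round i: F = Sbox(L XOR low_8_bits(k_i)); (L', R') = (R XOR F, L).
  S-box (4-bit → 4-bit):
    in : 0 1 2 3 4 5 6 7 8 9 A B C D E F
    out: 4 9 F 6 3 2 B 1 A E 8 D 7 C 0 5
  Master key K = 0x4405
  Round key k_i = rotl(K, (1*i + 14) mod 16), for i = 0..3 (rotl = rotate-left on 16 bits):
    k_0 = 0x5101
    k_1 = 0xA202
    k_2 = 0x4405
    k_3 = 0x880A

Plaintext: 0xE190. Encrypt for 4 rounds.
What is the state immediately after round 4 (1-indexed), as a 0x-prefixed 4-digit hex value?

s_0 = plaintext = 0xE190
s_1 = Round(s_0, k_0) = 0x9008
s_2 = Round(s_1, k_1) = 0x08D8
s_3 = Round(s_2, k_2) = 0xD8C4
s_4 = Round(s_3, k_3) = 0xC4A8

0xC4A8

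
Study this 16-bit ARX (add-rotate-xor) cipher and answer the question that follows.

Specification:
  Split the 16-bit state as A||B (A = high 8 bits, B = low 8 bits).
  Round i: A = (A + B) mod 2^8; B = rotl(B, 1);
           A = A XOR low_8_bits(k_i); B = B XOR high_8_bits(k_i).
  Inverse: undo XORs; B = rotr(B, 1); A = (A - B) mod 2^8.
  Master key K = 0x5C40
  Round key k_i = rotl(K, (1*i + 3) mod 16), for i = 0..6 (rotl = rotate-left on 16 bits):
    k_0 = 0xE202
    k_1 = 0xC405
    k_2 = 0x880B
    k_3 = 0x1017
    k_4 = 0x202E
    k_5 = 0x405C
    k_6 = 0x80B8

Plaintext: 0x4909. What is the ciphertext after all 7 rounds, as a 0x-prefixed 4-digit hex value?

s_0 = plaintext = 0x4909
s_1 = Round(s_0, k_0) = 0x50F0
s_2 = Round(s_1, k_1) = 0x4525
s_3 = Round(s_2, k_2) = 0x61C2
s_4 = Round(s_3, k_3) = 0x3495
s_5 = Round(s_4, k_4) = 0xE70B
s_6 = Round(s_5, k_5) = 0xAE56
s_7 = Round(s_6, k_6) = 0xBC2C

0xBC2C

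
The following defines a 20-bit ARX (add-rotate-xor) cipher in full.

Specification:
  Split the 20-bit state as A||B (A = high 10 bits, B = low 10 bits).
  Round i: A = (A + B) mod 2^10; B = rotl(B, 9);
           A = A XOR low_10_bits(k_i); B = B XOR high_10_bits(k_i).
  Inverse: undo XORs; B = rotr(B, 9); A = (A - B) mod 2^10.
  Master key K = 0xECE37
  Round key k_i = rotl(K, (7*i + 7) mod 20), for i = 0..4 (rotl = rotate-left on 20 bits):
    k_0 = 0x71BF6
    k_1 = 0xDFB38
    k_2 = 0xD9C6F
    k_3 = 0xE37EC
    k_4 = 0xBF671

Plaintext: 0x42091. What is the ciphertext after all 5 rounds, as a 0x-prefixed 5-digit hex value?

s_0 = plaintext = 0x42091
s_1 = Round(s_0, k_0) = 0x9BF8E
s_2 = Round(s_1, k_1) = 0xB16B9
s_3 = Round(s_2, k_2) = 0x4443B
s_4 = Round(s_3, k_3) = 0xA8190
s_5 = Round(s_4, k_4) = 0x90635

0x90635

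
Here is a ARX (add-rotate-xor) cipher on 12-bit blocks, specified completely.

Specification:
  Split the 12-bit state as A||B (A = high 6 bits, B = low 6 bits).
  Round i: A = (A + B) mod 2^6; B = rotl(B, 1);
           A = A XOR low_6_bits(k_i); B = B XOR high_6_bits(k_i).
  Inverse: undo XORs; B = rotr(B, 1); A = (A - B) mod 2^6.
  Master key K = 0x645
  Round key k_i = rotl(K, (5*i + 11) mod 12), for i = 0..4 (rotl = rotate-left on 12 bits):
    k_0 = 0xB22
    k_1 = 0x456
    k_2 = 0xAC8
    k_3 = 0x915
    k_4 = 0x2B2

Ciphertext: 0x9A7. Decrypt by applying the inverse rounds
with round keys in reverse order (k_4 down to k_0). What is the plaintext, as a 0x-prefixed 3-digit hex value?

0xDD6

s_0 = ciphertext = 0x9A7
s_1 = InvRound(s_0, k_4) = 0x7B6
s_2 = InvRound(s_1, k_3) = 0x089
s_3 = InvRound(s_2, k_2) = 0xE51
s_4 = InvRound(s_3, k_1) = 0xBC0
s_5 = InvRound(s_4, k_0) = 0xDD6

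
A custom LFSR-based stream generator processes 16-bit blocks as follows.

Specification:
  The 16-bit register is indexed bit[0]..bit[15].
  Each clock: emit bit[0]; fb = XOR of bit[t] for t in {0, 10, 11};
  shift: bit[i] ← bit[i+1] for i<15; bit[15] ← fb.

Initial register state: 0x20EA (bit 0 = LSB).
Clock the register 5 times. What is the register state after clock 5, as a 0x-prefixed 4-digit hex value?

0x3107

reg_0 = 0x20EA
clock 1: out=0, reg = 0x1075
clock 2: out=1, reg = 0x883A
clock 3: out=0, reg = 0xC41D
clock 4: out=1, reg = 0x620E
clock 5: out=0, reg = 0x3107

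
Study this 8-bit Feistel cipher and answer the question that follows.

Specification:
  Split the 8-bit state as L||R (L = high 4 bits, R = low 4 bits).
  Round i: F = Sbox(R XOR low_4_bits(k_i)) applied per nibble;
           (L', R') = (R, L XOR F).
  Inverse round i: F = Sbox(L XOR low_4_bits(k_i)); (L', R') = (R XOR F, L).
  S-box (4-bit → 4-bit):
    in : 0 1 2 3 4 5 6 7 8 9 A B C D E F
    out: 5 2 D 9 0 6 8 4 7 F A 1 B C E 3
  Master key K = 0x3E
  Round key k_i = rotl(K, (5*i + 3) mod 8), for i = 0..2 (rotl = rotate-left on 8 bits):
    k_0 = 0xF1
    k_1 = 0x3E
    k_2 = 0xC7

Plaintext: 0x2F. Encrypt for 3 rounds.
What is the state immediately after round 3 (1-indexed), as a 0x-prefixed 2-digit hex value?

s_0 = plaintext = 0x2F
s_1 = Round(s_0, k_0) = 0xFC
s_2 = Round(s_1, k_1) = 0xC2
s_3 = Round(s_2, k_2) = 0x2A

0x2A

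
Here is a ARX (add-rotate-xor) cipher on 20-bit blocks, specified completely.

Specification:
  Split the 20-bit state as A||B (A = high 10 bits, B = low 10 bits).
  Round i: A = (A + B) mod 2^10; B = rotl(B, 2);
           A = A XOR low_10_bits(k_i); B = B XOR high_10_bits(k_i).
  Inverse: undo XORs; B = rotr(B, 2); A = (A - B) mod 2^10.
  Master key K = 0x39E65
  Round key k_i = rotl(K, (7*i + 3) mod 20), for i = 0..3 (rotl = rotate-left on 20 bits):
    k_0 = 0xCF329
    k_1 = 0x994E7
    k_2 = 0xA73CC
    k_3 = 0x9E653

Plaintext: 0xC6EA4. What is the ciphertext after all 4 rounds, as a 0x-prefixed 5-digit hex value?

0xB31C8

s_0 = plaintext = 0xC6EA4
s_1 = Round(s_0, k_0) = 0xA59AE
s_2 = Round(s_1, k_1) = 0x28CDC
s_3 = Round(s_2, k_2) = 0xACDEC
s_4 = Round(s_3, k_3) = 0xB31C8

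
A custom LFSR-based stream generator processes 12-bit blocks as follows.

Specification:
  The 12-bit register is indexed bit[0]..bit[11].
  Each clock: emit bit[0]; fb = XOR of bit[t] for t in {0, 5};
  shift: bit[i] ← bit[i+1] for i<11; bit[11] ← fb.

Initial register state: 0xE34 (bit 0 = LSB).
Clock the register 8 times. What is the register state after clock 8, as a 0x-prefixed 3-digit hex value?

0xC5E

reg_0 = 0xE34
clock 1: out=0, reg = 0xF1A
clock 2: out=0, reg = 0x78D
clock 3: out=1, reg = 0xBC6
clock 4: out=0, reg = 0x5E3
clock 5: out=1, reg = 0x2F1
clock 6: out=1, reg = 0x178
clock 7: out=0, reg = 0x8BC
clock 8: out=0, reg = 0xC5E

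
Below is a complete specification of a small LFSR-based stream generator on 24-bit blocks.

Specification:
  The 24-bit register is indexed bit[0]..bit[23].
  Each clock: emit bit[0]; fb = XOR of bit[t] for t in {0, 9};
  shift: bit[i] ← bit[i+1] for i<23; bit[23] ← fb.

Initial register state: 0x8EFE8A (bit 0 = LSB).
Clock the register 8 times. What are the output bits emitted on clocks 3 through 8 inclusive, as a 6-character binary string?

reg_0 = 0x8EFE8A
clock 1: out=0, reg = 0xC77F45
clock 2: out=1, reg = 0x63BFA2
clock 3: out=0, reg = 0xB1DFD1
clock 4: out=1, reg = 0x58EFE8
clock 5: out=0, reg = 0xAC77F4
clock 6: out=0, reg = 0xD63BFA
clock 7: out=0, reg = 0xEB1DFD
clock 8: out=1, reg = 0xF58EFE

010001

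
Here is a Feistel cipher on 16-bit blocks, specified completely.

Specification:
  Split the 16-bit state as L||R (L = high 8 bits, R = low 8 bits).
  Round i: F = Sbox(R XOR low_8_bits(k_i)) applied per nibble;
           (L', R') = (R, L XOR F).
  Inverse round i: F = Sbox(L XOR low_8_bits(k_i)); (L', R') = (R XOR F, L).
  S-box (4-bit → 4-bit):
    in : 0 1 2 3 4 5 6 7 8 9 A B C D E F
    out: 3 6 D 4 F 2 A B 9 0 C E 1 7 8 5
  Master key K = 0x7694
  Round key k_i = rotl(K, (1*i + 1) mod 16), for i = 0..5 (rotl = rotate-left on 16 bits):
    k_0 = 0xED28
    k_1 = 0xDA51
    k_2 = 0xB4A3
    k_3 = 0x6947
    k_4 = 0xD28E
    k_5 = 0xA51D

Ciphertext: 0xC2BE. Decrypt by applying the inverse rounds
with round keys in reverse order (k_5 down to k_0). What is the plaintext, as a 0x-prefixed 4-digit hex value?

s_0 = ciphertext = 0xC2BE
s_1 = InvRound(s_0, k_5) = 0xCBC2
s_2 = InvRound(s_1, k_4) = 0x30CB
s_3 = InvRound(s_2, k_3) = 0x7030
s_4 = InvRound(s_3, k_2) = 0x4470
s_5 = InvRound(s_4, k_1) = 0x1244
s_6 = InvRound(s_5, k_0) = 0x0812

0x0812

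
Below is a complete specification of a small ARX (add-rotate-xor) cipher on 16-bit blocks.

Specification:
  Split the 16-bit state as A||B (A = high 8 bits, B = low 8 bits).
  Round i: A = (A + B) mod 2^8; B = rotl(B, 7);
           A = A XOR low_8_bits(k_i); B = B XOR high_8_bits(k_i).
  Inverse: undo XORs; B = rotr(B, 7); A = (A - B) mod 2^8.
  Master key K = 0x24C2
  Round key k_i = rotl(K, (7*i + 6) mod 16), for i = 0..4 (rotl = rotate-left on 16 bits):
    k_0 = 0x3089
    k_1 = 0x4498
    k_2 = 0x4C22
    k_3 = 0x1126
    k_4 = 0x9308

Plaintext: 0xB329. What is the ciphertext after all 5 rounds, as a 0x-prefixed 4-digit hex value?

s_0 = plaintext = 0xB329
s_1 = Round(s_0, k_0) = 0x55A4
s_2 = Round(s_1, k_1) = 0x6116
s_3 = Round(s_2, k_2) = 0x5547
s_4 = Round(s_3, k_3) = 0xBAB2
s_5 = Round(s_4, k_4) = 0x64CA

0x64CA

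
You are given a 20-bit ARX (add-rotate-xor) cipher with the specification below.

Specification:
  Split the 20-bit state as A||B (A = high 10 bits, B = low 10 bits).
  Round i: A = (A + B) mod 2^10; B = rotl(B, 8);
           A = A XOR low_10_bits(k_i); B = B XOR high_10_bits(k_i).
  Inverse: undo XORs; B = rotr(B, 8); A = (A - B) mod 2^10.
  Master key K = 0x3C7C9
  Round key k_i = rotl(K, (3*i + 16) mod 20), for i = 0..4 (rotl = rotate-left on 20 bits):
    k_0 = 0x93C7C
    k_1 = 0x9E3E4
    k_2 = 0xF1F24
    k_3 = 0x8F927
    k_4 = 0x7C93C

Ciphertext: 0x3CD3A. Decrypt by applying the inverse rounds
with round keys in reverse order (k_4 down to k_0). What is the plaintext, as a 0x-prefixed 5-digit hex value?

0xEA10C

s_0 = ciphertext = 0x3CD3A
s_1 = InvRound(s_0, k_4) = 0xABF20
s_2 = InvRound(s_1, k_3) = 0xC3C79
s_3 = InvRound(s_2, k_2) = 0x4C2FB
s_4 = InvRound(s_3, k_1) = 0x3220C
s_5 = InvRound(s_4, k_0) = 0xEA10C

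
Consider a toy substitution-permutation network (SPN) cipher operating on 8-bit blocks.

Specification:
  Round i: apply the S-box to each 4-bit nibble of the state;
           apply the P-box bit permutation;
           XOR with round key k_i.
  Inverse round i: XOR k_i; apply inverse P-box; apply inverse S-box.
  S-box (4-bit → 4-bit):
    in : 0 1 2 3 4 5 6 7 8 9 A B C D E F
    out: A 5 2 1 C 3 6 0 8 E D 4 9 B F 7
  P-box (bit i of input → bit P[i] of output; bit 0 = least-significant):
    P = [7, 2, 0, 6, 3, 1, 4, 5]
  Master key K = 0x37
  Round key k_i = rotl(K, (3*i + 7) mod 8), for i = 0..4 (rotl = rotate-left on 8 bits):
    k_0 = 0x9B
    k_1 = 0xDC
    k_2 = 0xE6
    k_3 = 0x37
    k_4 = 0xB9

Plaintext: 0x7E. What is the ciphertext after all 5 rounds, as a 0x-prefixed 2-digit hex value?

s_0 = plaintext = 0x7E
s_1 = Round(s_0, k_0) = 0x5E
s_2 = Round(s_1, k_1) = 0x13
s_3 = Round(s_2, k_2) = 0x7E
s_4 = Round(s_3, k_3) = 0xF2
s_5 = Round(s_4, k_4) = 0xA7

0xA7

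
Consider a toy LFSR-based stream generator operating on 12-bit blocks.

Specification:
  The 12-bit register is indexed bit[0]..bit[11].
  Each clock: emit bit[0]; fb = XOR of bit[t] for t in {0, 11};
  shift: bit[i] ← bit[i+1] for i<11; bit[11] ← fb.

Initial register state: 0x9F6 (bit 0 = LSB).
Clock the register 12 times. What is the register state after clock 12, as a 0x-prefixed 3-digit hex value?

reg_0 = 0x9F6
clock 1: out=0, reg = 0xCFB
clock 2: out=1, reg = 0x67D
clock 3: out=1, reg = 0xB3E
clock 4: out=0, reg = 0xD9F
clock 5: out=1, reg = 0x6CF
clock 6: out=1, reg = 0xB67
clock 7: out=1, reg = 0x5B3
clock 8: out=1, reg = 0xAD9
clock 9: out=1, reg = 0x56C
clock 10: out=0, reg = 0x2B6
clock 11: out=0, reg = 0x15B
clock 12: out=1, reg = 0x8AD

0x8AD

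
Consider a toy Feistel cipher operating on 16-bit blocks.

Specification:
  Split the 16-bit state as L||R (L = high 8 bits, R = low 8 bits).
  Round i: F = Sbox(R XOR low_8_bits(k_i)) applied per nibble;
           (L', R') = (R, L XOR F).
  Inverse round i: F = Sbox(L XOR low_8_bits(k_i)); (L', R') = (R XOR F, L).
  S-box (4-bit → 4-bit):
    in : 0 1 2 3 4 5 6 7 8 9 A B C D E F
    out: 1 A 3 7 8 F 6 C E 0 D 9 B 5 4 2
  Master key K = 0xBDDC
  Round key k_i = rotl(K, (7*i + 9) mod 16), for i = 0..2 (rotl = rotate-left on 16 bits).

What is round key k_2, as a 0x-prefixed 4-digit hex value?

K = 0xBDDC
k_0 = rotl(K, (7*0+9) mod 16) = rotl(K, 9) = 0xB97B
k_1 = rotl(K, (7*1+9) mod 16) = rotl(K, 0) = 0xBDDC
k_2 = rotl(K, (7*2+9) mod 16) = rotl(K, 7) = 0xEE5E

0xEE5E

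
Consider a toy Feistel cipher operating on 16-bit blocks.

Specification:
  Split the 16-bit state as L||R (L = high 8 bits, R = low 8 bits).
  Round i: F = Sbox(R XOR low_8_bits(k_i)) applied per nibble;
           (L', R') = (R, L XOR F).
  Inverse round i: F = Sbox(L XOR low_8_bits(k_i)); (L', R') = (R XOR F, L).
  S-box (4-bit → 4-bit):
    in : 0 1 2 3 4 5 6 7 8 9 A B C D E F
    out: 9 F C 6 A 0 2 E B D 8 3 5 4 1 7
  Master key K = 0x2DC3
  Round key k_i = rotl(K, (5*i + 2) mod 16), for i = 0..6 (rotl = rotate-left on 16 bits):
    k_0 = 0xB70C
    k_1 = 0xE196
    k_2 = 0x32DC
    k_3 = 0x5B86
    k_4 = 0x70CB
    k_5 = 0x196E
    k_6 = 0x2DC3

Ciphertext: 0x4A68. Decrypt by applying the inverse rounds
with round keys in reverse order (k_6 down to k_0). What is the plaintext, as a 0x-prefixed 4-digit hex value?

0xCF08

s_0 = ciphertext = 0x4A68
s_1 = InvRound(s_0, k_6) = 0xD54A
s_2 = InvRound(s_1, k_5) = 0x79D5
s_3 = InvRound(s_2, k_4) = 0xE979
s_4 = InvRound(s_3, k_3) = 0x5EE9
s_5 = InvRound(s_4, k_2) = 0x555E
s_6 = InvRound(s_5, k_1) = 0x0855
s_7 = InvRound(s_6, k_0) = 0xCF08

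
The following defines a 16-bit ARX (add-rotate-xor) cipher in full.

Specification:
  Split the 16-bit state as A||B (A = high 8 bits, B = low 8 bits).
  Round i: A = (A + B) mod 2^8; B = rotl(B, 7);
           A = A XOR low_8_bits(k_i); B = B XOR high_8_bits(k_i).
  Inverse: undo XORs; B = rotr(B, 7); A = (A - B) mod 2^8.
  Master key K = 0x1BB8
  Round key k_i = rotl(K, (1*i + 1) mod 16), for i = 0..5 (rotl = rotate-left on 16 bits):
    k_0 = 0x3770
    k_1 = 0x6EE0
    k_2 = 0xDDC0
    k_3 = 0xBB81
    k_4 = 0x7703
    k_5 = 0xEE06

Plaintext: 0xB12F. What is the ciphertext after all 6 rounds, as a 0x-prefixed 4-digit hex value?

0x04E3

s_0 = plaintext = 0xB12F
s_1 = Round(s_0, k_0) = 0x90A0
s_2 = Round(s_1, k_1) = 0xD03E
s_3 = Round(s_2, k_2) = 0xCEC2
s_4 = Round(s_3, k_3) = 0x11DA
s_5 = Round(s_4, k_4) = 0xE81A
s_6 = Round(s_5, k_5) = 0x04E3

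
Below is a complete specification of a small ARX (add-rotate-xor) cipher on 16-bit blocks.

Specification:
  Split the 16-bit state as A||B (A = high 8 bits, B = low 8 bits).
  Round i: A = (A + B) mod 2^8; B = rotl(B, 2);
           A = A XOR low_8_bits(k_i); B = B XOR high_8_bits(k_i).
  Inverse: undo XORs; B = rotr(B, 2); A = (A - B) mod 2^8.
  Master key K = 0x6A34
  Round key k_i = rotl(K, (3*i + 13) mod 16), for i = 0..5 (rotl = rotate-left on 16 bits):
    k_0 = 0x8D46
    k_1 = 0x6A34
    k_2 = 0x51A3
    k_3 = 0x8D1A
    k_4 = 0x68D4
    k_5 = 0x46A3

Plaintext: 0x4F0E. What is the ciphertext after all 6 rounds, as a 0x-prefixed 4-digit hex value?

s_0 = plaintext = 0x4F0E
s_1 = Round(s_0, k_0) = 0x1BB5
s_2 = Round(s_1, k_1) = 0xE4BC
s_3 = Round(s_2, k_2) = 0x03A3
s_4 = Round(s_3, k_3) = 0xBC03
s_5 = Round(s_4, k_4) = 0x6B64
s_6 = Round(s_5, k_5) = 0x6CD7

0x6CD7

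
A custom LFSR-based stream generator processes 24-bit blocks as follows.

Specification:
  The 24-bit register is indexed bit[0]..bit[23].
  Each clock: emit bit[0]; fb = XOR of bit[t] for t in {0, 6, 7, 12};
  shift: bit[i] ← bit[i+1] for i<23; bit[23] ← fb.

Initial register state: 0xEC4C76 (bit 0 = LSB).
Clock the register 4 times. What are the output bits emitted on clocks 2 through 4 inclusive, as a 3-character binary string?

110

reg_0 = 0xEC4C76
clock 1: out=0, reg = 0xF6263B
clock 2: out=1, reg = 0xFB131D
clock 3: out=1, reg = 0x7D898E
clock 4: out=0, reg = 0xBEC4C7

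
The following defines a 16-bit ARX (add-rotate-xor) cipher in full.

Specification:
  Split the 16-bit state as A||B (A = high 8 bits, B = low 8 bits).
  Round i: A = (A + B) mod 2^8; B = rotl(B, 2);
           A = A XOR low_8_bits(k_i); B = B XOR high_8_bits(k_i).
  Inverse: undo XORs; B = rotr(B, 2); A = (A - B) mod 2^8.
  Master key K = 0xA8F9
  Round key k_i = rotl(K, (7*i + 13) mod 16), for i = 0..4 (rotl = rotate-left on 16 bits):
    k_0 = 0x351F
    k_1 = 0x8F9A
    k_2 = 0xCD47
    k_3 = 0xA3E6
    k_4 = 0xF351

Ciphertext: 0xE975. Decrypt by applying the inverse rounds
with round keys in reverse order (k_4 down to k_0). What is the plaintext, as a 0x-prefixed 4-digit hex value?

s_0 = ciphertext = 0xE975
s_1 = InvRound(s_0, k_4) = 0x17A1
s_2 = InvRound(s_1, k_3) = 0x7180
s_3 = InvRound(s_2, k_2) = 0xE353
s_4 = InvRound(s_3, k_1) = 0x4237
s_5 = InvRound(s_4, k_0) = 0xDD80

0xDD80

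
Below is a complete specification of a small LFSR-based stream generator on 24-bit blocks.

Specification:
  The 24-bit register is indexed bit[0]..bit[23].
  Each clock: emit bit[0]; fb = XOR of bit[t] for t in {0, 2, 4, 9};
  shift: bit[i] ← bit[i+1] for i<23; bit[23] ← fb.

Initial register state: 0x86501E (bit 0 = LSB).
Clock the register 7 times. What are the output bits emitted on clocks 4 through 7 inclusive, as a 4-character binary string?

1100

reg_0 = 0x86501E
clock 1: out=0, reg = 0x43280F
clock 2: out=1, reg = 0x219407
clock 3: out=1, reg = 0x10CA03
clock 4: out=1, reg = 0x086501
clock 5: out=1, reg = 0x843280
clock 6: out=0, reg = 0xC21940
clock 7: out=0, reg = 0x610CA0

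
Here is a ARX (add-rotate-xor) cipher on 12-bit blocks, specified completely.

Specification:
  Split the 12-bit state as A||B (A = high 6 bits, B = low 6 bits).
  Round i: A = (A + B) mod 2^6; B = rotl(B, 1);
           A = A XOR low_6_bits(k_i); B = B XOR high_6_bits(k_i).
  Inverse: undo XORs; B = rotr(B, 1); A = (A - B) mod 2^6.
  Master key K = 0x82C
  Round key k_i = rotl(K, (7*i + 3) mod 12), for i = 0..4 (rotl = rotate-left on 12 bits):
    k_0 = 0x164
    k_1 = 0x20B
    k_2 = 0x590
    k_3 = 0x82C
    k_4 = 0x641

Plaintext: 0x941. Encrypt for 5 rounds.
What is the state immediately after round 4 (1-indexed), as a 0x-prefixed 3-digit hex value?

0x794

s_0 = plaintext = 0x941
s_1 = Round(s_0, k_0) = 0x087
s_2 = Round(s_1, k_1) = 0x086
s_3 = Round(s_2, k_2) = 0x61A
s_4 = Round(s_3, k_3) = 0x794
s_5 = Round(s_4, k_4) = 0xCF1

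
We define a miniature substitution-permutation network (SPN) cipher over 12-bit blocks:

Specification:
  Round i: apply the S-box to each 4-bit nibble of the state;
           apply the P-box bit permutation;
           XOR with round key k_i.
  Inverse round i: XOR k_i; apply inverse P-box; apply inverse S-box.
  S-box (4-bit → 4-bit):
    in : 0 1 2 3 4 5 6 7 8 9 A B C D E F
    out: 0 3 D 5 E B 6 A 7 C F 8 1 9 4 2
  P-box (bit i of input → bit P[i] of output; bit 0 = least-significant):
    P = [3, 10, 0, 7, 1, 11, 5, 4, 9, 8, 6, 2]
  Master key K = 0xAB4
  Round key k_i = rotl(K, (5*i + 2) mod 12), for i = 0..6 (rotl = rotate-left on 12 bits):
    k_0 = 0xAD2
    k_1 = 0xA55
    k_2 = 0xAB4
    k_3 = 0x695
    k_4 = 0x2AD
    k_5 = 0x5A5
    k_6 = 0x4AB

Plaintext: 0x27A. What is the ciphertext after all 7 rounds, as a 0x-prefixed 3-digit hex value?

0x6A6

s_0 = plaintext = 0x27A
s_1 = Round(s_0, k_0) = 0x40F
s_2 = Round(s_1, k_1) = 0xF11
s_3 = Round(s_2, k_2) = 0x7BE
s_4 = Round(s_3, k_3) = 0x780
s_5 = Round(s_4, k_4) = 0xB8B
s_6 = Round(s_5, k_5) = 0xD03
s_7 = Round(s_6, k_6) = 0x6A6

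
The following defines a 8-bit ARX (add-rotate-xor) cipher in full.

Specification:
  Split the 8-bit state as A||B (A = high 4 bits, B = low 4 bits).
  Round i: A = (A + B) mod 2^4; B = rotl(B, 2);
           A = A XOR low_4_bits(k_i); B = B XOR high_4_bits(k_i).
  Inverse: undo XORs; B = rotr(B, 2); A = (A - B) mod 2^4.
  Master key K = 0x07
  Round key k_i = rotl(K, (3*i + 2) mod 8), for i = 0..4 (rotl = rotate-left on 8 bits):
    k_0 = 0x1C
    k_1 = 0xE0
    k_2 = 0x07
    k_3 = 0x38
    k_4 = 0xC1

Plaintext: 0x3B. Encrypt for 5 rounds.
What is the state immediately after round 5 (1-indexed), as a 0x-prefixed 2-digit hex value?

0x24

s_0 = plaintext = 0x3B
s_1 = Round(s_0, k_0) = 0x2F
s_2 = Round(s_1, k_1) = 0x11
s_3 = Round(s_2, k_2) = 0x54
s_4 = Round(s_3, k_3) = 0x12
s_5 = Round(s_4, k_4) = 0x24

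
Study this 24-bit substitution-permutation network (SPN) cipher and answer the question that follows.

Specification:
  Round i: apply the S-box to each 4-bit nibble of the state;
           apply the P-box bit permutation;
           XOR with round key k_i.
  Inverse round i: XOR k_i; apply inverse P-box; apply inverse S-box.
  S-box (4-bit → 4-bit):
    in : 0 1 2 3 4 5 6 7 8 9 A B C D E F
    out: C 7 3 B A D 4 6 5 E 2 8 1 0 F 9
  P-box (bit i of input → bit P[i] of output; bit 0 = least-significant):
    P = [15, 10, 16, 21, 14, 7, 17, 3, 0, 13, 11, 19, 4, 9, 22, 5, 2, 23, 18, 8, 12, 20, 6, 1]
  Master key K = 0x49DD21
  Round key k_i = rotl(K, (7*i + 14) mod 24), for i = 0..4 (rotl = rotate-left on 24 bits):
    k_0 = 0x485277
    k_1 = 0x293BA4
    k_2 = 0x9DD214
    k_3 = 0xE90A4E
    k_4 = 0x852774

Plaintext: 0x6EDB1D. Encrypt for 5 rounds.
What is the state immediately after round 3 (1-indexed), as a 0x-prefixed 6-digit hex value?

0xC9D30A

s_0 = plaintext = 0x6EDB1D
s_1 = Round(s_0, k_0) = 0xC613B3
s_2 = Round(s_1, k_1) = 0x458DBD
s_3 = Round(s_2, k_2) = 0xC9D30A
s_4 = Round(s_3, k_3) = 0x673F47
s_5 = Round(s_4, k_4) = 0x08218D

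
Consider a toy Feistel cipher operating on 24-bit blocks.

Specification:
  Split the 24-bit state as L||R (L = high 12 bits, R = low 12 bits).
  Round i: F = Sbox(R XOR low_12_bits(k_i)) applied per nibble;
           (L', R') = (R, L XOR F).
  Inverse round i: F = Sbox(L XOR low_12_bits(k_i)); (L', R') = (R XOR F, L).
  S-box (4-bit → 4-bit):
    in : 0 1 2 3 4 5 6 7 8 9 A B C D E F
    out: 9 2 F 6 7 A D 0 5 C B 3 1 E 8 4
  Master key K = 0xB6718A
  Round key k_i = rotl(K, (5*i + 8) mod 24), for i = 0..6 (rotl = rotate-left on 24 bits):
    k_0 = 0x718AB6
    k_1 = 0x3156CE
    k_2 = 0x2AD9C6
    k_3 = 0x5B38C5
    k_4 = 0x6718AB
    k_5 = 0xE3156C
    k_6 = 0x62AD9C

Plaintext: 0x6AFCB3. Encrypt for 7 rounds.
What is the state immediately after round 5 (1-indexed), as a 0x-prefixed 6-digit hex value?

0xB3EE92

s_0 = plaintext = 0x6AFCB3
s_1 = Round(s_0, k_0) = 0xCB3B35
s_2 = Round(s_1, k_1) = 0xB352F0
s_3 = Round(s_2, k_2) = 0x2F0858
s_4 = Round(s_3, k_3) = 0x858B3E
s_5 = Round(s_4, k_4) = 0xB3EE92
s_6 = Round(s_5, k_5) = 0xE92876
s_7 = Round(s_6, k_6) = 0x876419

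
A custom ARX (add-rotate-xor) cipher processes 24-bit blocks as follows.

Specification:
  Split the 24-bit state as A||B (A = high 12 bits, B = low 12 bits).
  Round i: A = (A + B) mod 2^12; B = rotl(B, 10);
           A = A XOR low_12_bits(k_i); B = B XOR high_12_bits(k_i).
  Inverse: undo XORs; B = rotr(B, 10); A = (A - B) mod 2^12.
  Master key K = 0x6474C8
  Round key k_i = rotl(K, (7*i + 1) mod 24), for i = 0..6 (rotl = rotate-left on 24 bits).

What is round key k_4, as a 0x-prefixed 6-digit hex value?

K = 0x6474C8
k_0 = rotl(K, (7*0+1) mod 24) = rotl(K, 1) = 0xC8E990
k_1 = rotl(K, (7*1+1) mod 24) = rotl(K, 8) = 0x74C864
k_2 = rotl(K, (7*2+1) mod 24) = rotl(K, 15) = 0x64323A
k_3 = rotl(K, (7*3+1) mod 24) = rotl(K, 22) = 0x191D32
k_4 = rotl(K, (7*4+1) mod 24) = rotl(K, 5) = 0x8E990C

0x8E990C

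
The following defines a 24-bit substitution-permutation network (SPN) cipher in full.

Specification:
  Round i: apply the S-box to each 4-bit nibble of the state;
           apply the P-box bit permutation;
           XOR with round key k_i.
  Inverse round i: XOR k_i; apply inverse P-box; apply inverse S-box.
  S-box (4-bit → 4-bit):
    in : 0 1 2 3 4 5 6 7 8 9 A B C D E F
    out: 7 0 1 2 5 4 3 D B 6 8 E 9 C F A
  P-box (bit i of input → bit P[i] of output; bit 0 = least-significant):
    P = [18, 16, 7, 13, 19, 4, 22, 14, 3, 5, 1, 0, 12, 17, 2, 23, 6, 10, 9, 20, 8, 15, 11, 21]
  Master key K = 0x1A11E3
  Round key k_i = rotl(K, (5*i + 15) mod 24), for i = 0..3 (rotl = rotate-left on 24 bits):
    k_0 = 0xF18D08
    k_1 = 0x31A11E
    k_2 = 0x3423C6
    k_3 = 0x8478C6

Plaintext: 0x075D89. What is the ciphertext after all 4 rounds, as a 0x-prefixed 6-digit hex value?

0xBF051F

s_0 = plaintext = 0x075D89
s_1 = Round(s_0, k_0) = 0xE846DF
s_2 = Round(s_1, k_1) = 0x405C72
s_3 = Round(s_2, k_2) = 0x786C8B
s_4 = Round(s_3, k_3) = 0xBF051F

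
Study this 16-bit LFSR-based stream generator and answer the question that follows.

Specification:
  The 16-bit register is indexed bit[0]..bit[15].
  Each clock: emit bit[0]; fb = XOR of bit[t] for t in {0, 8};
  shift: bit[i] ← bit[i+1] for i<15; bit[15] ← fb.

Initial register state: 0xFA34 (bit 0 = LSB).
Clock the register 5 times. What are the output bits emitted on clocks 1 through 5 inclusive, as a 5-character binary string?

00101

reg_0 = 0xFA34
clock 1: out=0, reg = 0x7D1A
clock 2: out=0, reg = 0xBE8D
clock 3: out=1, reg = 0xDF46
clock 4: out=0, reg = 0xEFA3
clock 5: out=1, reg = 0x77D1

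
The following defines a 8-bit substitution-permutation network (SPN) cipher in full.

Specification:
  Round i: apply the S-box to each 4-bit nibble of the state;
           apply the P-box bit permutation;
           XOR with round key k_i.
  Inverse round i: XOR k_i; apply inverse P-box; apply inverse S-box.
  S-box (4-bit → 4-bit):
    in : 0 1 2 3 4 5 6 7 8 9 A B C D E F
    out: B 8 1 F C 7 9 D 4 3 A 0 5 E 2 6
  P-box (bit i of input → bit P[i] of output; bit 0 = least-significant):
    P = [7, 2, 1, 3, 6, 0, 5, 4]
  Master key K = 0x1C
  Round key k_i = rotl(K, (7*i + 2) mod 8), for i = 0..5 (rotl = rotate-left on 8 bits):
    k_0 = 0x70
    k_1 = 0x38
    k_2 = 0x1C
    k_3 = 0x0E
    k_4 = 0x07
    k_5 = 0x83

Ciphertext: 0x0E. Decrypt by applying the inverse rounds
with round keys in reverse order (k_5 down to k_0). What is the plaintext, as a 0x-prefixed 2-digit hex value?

s_0 = ciphertext = 0x0E
s_1 = InvRound(s_0, k_5) = 0xE0
s_2 = InvRound(s_1, k_4) = 0x55
s_3 = InvRound(s_2, k_3) = 0x04
s_4 = InvRound(s_3, k_2) = 0x11
s_5 = InvRound(s_4, k_1) = 0xF1
s_6 = InvRound(s_5, k_0) = 0xE2

0xE2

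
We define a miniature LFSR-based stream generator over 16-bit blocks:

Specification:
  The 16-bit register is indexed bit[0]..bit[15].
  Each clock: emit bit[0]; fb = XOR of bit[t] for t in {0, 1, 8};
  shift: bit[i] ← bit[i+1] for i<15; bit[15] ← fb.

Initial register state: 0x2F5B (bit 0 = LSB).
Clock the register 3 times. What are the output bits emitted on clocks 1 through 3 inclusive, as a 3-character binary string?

110

reg_0 = 0x2F5B
clock 1: out=1, reg = 0x97AD
clock 2: out=1, reg = 0x4BD6
clock 3: out=0, reg = 0x25EB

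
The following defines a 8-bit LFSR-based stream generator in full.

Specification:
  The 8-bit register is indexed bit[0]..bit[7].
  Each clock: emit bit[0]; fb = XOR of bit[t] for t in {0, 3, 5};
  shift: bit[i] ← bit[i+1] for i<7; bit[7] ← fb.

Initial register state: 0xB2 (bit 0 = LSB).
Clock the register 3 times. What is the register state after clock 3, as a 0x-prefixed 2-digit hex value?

0x36

reg_0 = 0xB2
clock 1: out=0, reg = 0xD9
clock 2: out=1, reg = 0x6C
clock 3: out=0, reg = 0x36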